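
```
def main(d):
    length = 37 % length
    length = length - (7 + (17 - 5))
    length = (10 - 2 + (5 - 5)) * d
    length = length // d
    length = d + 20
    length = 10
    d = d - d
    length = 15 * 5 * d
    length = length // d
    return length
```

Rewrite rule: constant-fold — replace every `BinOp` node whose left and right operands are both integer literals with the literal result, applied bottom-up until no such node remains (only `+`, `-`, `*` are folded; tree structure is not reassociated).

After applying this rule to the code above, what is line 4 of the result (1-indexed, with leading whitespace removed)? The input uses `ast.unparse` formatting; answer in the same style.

length = 8 * d

Transformed code:
def main(d):
    length = 37 % length
    length = length - 19
    length = 8 * d
    length = length // d
    length = d + 20
    length = 10
    d = d - d
    length = 75 * d
    length = length // d
    return length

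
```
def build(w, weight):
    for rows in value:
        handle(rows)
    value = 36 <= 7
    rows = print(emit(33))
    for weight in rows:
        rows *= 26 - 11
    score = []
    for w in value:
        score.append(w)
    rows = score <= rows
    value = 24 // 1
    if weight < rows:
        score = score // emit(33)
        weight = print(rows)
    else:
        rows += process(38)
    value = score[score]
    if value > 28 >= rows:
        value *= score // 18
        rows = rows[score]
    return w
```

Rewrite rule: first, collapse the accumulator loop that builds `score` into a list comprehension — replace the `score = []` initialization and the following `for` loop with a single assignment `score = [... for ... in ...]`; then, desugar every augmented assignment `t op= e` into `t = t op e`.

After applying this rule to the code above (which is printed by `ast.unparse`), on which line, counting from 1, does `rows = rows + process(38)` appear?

Transformed code:
def build(w, weight):
    for rows in value:
        handle(rows)
    value = 36 <= 7
    rows = print(emit(33))
    for weight in rows:
        rows = rows * (26 - 11)
    score = [w for w in value]
    rows = score <= rows
    value = 24 // 1
    if weight < rows:
        score = score // emit(33)
        weight = print(rows)
    else:
        rows = rows + process(38)
    value = score[score]
    if value > 28 >= rows:
        value = value * (score // 18)
        rows = rows[score]
    return w

15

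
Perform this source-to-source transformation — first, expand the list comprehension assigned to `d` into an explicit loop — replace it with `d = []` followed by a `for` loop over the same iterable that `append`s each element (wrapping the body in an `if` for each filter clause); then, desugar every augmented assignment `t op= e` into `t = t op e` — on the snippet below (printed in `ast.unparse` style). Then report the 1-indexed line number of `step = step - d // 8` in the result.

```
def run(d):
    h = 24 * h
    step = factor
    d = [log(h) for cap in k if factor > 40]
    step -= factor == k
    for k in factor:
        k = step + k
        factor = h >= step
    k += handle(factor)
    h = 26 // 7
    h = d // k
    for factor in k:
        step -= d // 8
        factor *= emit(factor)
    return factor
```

Transformed code:
def run(d):
    h = 24 * h
    step = factor
    d = []
    for cap in k:
        if factor > 40:
            d.append(log(h))
    step = step - (factor == k)
    for k in factor:
        k = step + k
        factor = h >= step
    k = k + handle(factor)
    h = 26 // 7
    h = d // k
    for factor in k:
        step = step - d // 8
        factor = factor * emit(factor)
    return factor

16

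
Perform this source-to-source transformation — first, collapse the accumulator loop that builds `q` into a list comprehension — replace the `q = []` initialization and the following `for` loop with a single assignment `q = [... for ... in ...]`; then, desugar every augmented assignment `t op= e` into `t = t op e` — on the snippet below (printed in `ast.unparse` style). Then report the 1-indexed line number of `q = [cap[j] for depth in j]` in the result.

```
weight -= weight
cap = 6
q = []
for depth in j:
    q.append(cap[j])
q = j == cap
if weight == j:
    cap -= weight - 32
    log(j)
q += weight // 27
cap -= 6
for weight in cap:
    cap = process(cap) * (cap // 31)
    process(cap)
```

3

Transformed code:
weight = weight - weight
cap = 6
q = [cap[j] for depth in j]
q = j == cap
if weight == j:
    cap = cap - (weight - 32)
    log(j)
q = q + weight // 27
cap = cap - 6
for weight in cap:
    cap = process(cap) * (cap // 31)
    process(cap)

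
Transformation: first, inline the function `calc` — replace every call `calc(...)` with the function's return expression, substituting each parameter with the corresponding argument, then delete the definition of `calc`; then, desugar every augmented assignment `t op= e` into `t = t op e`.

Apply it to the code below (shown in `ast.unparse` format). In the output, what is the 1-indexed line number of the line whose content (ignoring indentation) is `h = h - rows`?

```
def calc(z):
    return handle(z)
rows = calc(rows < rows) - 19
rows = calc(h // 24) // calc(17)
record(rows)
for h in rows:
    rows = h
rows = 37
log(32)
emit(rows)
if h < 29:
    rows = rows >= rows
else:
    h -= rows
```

12

Transformed code:
rows = handle(rows < rows) - 19
rows = handle(h // 24) // handle(17)
record(rows)
for h in rows:
    rows = h
rows = 37
log(32)
emit(rows)
if h < 29:
    rows = rows >= rows
else:
    h = h - rows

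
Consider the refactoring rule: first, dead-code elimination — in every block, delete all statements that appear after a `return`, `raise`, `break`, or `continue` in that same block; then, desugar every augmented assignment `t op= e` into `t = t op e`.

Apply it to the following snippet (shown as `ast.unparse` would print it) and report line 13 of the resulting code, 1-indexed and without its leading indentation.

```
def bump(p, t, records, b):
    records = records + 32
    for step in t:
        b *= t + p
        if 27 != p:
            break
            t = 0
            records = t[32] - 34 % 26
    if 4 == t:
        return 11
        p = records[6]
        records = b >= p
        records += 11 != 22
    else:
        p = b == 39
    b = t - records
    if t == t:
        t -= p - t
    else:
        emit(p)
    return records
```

Transformed code:
def bump(p, t, records, b):
    records = records + 32
    for step in t:
        b = b * (t + p)
        if 27 != p:
            break
    if 4 == t:
        return 11
    else:
        p = b == 39
    b = t - records
    if t == t:
        t = t - (p - t)
    else:
        emit(p)
    return records

t = t - (p - t)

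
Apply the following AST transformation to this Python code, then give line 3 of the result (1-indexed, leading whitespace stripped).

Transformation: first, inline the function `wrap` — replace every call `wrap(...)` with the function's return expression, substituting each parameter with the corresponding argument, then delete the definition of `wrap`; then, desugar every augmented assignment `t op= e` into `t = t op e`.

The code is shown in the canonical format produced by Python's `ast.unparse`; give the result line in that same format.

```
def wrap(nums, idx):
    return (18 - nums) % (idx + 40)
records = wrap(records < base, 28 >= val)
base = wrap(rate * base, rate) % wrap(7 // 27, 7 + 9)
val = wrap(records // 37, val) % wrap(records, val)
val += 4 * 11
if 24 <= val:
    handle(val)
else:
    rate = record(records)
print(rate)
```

Transformed code:
records = (18 - (records < base)) % ((28 >= val) + 40)
base = (18 - rate * base) % (rate + 40) % ((18 - 7 // 27) % (7 + 9 + 40))
val = (18 - records // 37) % (val + 40) % ((18 - records) % (val + 40))
val = val + 4 * 11
if 24 <= val:
    handle(val)
else:
    rate = record(records)
print(rate)

val = (18 - records // 37) % (val + 40) % ((18 - records) % (val + 40))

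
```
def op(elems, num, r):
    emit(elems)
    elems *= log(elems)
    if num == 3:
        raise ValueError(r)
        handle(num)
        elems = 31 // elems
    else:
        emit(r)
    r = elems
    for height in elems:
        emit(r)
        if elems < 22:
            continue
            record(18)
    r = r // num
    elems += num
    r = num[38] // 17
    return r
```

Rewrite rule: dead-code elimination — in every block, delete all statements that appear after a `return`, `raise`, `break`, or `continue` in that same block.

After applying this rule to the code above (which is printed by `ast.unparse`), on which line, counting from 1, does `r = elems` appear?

8

Transformed code:
def op(elems, num, r):
    emit(elems)
    elems *= log(elems)
    if num == 3:
        raise ValueError(r)
    else:
        emit(r)
    r = elems
    for height in elems:
        emit(r)
        if elems < 22:
            continue
    r = r // num
    elems += num
    r = num[38] // 17
    return r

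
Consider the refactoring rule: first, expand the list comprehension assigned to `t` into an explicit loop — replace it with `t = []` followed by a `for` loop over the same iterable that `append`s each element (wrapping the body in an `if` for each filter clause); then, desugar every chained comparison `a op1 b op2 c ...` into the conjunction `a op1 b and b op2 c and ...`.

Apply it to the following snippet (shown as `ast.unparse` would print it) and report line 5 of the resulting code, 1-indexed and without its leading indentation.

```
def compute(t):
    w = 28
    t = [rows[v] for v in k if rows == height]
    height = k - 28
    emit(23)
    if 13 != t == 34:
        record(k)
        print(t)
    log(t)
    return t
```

Transformed code:
def compute(t):
    w = 28
    t = []
    for v in k:
        if rows == height:
            t.append(rows[v])
    height = k - 28
    emit(23)
    if 13 != t and t == 34:
        record(k)
        print(t)
    log(t)
    return t

if rows == height:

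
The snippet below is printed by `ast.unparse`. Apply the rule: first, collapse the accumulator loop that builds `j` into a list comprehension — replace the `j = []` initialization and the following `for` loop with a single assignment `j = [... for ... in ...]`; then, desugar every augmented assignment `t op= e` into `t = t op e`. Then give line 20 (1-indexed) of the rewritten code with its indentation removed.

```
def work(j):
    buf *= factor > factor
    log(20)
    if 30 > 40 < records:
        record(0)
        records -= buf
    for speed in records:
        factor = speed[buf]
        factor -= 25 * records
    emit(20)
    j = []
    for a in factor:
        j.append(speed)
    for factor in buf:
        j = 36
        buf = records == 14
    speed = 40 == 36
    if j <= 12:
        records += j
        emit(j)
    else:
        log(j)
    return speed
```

Transformed code:
def work(j):
    buf = buf * (factor > factor)
    log(20)
    if 30 > 40 < records:
        record(0)
        records = records - buf
    for speed in records:
        factor = speed[buf]
        factor = factor - 25 * records
    emit(20)
    j = [speed for a in factor]
    for factor in buf:
        j = 36
        buf = records == 14
    speed = 40 == 36
    if j <= 12:
        records = records + j
        emit(j)
    else:
        log(j)
    return speed

log(j)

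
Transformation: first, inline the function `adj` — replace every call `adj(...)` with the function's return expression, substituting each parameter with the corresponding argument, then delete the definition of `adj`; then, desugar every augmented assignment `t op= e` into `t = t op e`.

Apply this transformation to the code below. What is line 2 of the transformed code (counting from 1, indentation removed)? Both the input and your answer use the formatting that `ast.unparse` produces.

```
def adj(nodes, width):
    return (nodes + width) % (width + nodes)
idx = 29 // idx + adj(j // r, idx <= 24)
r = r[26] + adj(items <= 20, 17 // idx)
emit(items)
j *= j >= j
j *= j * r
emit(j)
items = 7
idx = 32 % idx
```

r = r[26] + ((items <= 20) + 17 // idx) % (17 // idx + (items <= 20))

Transformed code:
idx = 29 // idx + (j // r + (idx <= 24)) % ((idx <= 24) + j // r)
r = r[26] + ((items <= 20) + 17 // idx) % (17 // idx + (items <= 20))
emit(items)
j = j * (j >= j)
j = j * (j * r)
emit(j)
items = 7
idx = 32 % idx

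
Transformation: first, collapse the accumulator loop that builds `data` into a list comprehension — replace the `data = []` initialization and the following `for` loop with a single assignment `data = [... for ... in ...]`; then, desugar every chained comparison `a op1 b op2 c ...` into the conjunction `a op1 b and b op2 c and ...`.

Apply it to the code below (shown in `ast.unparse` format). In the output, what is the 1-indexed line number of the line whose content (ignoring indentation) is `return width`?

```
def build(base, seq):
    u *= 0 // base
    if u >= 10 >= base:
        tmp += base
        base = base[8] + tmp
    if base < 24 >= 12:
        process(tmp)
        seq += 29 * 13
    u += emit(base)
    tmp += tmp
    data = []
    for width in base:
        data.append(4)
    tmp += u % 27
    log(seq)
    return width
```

Transformed code:
def build(base, seq):
    u *= 0 // base
    if u >= 10 and 10 >= base:
        tmp += base
        base = base[8] + tmp
    if base < 24 and 24 >= 12:
        process(tmp)
        seq += 29 * 13
    u += emit(base)
    tmp += tmp
    data = [4 for width in base]
    tmp += u % 27
    log(seq)
    return width

14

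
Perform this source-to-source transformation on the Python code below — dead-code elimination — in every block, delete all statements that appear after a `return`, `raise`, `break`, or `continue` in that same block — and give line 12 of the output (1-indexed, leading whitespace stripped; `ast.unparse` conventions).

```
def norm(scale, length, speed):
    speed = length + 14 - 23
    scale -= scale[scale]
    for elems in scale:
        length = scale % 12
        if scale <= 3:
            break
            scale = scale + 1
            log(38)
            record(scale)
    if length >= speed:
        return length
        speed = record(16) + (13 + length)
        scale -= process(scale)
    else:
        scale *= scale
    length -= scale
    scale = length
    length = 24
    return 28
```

Transformed code:
def norm(scale, length, speed):
    speed = length + 14 - 23
    scale -= scale[scale]
    for elems in scale:
        length = scale % 12
        if scale <= 3:
            break
    if length >= speed:
        return length
    else:
        scale *= scale
    length -= scale
    scale = length
    length = 24
    return 28

length -= scale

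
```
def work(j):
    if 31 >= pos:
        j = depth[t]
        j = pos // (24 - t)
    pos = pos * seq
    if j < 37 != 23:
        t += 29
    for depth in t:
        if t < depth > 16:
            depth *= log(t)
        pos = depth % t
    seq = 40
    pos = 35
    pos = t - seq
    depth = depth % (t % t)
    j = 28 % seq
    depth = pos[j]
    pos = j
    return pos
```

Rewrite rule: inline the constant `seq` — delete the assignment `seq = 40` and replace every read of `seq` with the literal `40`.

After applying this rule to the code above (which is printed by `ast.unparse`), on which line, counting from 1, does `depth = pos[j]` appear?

16

Transformed code:
def work(j):
    if 31 >= pos:
        j = depth[t]
        j = pos // (24 - t)
    pos = pos * 40
    if j < 37 != 23:
        t += 29
    for depth in t:
        if t < depth > 16:
            depth *= log(t)
        pos = depth % t
    pos = 35
    pos = t - 40
    depth = depth % (t % t)
    j = 28 % 40
    depth = pos[j]
    pos = j
    return pos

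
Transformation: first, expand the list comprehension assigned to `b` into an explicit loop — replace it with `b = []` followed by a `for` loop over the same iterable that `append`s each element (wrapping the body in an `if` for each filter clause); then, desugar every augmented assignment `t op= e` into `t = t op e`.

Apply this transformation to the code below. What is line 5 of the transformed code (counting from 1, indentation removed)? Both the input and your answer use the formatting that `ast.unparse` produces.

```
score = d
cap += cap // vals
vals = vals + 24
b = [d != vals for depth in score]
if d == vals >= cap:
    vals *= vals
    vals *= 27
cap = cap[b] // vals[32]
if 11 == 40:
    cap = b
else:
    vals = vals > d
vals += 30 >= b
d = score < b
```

for depth in score:

Transformed code:
score = d
cap = cap + cap // vals
vals = vals + 24
b = []
for depth in score:
    b.append(d != vals)
if d == vals >= cap:
    vals = vals * vals
    vals = vals * 27
cap = cap[b] // vals[32]
if 11 == 40:
    cap = b
else:
    vals = vals > d
vals = vals + (30 >= b)
d = score < b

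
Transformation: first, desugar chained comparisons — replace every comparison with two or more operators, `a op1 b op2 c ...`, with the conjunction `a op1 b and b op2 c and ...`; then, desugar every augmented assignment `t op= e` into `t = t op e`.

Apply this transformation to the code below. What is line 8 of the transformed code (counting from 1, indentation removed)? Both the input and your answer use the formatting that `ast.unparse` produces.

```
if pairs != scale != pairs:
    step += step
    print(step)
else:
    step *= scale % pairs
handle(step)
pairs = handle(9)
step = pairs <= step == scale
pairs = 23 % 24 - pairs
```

Transformed code:
if pairs != scale and scale != pairs:
    step = step + step
    print(step)
else:
    step = step * (scale % pairs)
handle(step)
pairs = handle(9)
step = pairs <= step and step == scale
pairs = 23 % 24 - pairs

step = pairs <= step and step == scale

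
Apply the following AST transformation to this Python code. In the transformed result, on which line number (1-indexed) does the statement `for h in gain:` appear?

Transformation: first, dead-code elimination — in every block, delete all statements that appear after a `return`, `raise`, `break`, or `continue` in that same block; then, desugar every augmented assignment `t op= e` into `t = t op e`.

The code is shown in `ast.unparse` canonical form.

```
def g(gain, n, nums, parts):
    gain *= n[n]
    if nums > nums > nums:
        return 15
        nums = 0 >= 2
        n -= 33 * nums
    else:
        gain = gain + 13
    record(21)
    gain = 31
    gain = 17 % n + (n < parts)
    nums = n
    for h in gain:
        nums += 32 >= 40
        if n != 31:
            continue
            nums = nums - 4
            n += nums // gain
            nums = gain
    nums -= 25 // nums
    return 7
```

Transformed code:
def g(gain, n, nums, parts):
    gain = gain * n[n]
    if nums > nums > nums:
        return 15
    else:
        gain = gain + 13
    record(21)
    gain = 31
    gain = 17 % n + (n < parts)
    nums = n
    for h in gain:
        nums = nums + (32 >= 40)
        if n != 31:
            continue
    nums = nums - 25 // nums
    return 7

11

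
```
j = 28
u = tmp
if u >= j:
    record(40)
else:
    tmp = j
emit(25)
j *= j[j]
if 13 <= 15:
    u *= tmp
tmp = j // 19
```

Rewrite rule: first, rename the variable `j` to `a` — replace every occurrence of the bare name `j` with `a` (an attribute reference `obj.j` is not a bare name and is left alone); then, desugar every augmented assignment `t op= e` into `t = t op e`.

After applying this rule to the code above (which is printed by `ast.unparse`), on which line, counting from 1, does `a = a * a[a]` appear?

8

Transformed code:
a = 28
u = tmp
if u >= a:
    record(40)
else:
    tmp = a
emit(25)
a = a * a[a]
if 13 <= 15:
    u = u * tmp
tmp = a // 19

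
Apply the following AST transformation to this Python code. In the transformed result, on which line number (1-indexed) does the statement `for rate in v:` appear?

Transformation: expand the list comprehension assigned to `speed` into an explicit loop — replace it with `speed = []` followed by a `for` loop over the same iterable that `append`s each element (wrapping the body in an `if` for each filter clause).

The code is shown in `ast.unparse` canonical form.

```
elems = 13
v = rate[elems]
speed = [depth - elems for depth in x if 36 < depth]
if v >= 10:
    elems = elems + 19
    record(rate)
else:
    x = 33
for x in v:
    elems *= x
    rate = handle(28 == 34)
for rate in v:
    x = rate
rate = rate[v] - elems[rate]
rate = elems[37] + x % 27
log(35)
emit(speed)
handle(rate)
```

15

Transformed code:
elems = 13
v = rate[elems]
speed = []
for depth in x:
    if 36 < depth:
        speed.append(depth - elems)
if v >= 10:
    elems = elems + 19
    record(rate)
else:
    x = 33
for x in v:
    elems *= x
    rate = handle(28 == 34)
for rate in v:
    x = rate
rate = rate[v] - elems[rate]
rate = elems[37] + x % 27
log(35)
emit(speed)
handle(rate)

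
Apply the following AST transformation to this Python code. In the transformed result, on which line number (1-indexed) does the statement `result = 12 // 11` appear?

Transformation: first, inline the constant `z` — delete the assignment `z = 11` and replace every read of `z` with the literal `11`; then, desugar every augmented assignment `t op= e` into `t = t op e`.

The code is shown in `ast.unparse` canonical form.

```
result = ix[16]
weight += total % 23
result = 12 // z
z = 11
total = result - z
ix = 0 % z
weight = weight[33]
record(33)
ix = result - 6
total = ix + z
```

Transformed code:
result = ix[16]
weight = weight + total % 23
result = 12 // 11
total = result - 11
ix = 0 % 11
weight = weight[33]
record(33)
ix = result - 6
total = ix + 11

3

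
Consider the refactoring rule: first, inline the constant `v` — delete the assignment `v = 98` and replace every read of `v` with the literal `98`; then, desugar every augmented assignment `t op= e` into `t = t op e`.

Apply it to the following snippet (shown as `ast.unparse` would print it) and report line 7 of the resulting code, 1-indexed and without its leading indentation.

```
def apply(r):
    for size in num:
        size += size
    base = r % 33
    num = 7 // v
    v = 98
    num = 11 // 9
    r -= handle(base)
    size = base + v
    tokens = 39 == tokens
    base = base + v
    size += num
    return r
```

r = r - handle(base)

Transformed code:
def apply(r):
    for size in num:
        size = size + size
    base = r % 33
    num = 7 // 98
    num = 11 // 9
    r = r - handle(base)
    size = base + 98
    tokens = 39 == tokens
    base = base + 98
    size = size + num
    return r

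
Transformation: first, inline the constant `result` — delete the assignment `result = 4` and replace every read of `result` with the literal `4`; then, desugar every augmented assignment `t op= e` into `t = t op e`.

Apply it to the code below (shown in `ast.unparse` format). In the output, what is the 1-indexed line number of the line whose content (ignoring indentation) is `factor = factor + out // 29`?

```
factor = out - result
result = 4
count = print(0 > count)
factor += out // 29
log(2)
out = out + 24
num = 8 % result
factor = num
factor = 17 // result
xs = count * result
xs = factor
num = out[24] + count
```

Transformed code:
factor = out - 4
count = print(0 > count)
factor = factor + out // 29
log(2)
out = out + 24
num = 8 % 4
factor = num
factor = 17 // 4
xs = count * 4
xs = factor
num = out[24] + count

3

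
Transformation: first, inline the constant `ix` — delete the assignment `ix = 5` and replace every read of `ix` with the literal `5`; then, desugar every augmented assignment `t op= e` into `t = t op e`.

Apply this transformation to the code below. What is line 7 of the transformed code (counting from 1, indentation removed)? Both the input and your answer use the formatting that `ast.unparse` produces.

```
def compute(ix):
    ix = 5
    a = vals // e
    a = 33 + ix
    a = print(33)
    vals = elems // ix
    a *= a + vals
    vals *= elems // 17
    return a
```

vals = vals * (elems // 17)

Transformed code:
def compute(ix):
    a = vals // e
    a = 33 + 5
    a = print(33)
    vals = elems // 5
    a = a * (a + vals)
    vals = vals * (elems // 17)
    return a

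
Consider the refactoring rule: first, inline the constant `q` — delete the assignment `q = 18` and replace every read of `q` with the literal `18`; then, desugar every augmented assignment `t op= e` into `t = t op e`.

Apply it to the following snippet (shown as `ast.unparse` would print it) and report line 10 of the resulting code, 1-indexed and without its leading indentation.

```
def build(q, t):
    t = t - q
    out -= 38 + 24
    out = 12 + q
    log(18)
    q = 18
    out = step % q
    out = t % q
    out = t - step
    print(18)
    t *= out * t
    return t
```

t = t * (out * t)

Transformed code:
def build(q, t):
    t = t - 18
    out = out - (38 + 24)
    out = 12 + 18
    log(18)
    out = step % 18
    out = t % 18
    out = t - step
    print(18)
    t = t * (out * t)
    return t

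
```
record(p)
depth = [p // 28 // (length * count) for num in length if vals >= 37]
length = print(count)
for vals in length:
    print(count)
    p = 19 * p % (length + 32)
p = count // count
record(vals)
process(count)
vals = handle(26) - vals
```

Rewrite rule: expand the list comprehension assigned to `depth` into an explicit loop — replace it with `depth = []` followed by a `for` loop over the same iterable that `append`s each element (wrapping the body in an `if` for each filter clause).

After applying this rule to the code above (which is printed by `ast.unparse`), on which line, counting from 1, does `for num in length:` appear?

Transformed code:
record(p)
depth = []
for num in length:
    if vals >= 37:
        depth.append(p // 28 // (length * count))
length = print(count)
for vals in length:
    print(count)
    p = 19 * p % (length + 32)
p = count // count
record(vals)
process(count)
vals = handle(26) - vals

3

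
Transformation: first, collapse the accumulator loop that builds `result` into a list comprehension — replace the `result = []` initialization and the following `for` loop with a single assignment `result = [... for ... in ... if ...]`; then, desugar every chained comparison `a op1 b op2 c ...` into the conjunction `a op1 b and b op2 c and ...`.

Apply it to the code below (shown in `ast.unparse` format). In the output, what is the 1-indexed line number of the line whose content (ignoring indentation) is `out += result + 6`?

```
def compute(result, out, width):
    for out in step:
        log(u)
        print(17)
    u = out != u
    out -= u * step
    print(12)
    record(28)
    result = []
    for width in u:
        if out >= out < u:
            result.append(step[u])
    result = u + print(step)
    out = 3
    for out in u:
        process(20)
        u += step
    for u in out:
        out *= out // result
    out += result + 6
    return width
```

Transformed code:
def compute(result, out, width):
    for out in step:
        log(u)
        print(17)
    u = out != u
    out -= u * step
    print(12)
    record(28)
    result = [step[u] for width in u if out >= out and out < u]
    result = u + print(step)
    out = 3
    for out in u:
        process(20)
        u += step
    for u in out:
        out *= out // result
    out += result + 6
    return width

17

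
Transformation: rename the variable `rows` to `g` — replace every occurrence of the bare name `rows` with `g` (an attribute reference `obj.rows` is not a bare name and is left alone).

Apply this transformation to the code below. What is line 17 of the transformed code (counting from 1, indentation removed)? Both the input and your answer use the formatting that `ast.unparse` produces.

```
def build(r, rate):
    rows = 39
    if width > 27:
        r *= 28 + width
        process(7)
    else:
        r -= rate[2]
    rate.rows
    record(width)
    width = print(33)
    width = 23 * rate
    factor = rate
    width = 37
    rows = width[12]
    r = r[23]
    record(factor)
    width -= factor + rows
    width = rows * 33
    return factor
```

Transformed code:
def build(r, rate):
    g = 39
    if width > 27:
        r *= 28 + width
        process(7)
    else:
        r -= rate[2]
    rate.rows
    record(width)
    width = print(33)
    width = 23 * rate
    factor = rate
    width = 37
    g = width[12]
    r = r[23]
    record(factor)
    width -= factor + g
    width = g * 33
    return factor

width -= factor + g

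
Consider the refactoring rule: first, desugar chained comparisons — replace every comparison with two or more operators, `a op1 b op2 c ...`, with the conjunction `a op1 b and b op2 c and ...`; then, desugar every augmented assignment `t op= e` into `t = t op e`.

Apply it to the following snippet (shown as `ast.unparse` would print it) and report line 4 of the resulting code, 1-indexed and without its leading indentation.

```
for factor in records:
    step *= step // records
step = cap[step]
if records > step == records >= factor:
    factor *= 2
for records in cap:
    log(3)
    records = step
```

Transformed code:
for factor in records:
    step = step * (step // records)
step = cap[step]
if records > step and step == records and (records >= factor):
    factor = factor * 2
for records in cap:
    log(3)
    records = step

if records > step and step == records and (records >= factor):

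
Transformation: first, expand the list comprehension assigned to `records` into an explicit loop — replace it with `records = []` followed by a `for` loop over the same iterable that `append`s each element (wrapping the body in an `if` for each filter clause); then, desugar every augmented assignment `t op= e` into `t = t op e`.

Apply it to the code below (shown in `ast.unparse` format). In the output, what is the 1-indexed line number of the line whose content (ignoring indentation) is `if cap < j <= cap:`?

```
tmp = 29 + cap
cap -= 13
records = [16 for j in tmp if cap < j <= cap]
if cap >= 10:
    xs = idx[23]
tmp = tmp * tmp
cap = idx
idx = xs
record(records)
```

Transformed code:
tmp = 29 + cap
cap = cap - 13
records = []
for j in tmp:
    if cap < j <= cap:
        records.append(16)
if cap >= 10:
    xs = idx[23]
tmp = tmp * tmp
cap = idx
idx = xs
record(records)

5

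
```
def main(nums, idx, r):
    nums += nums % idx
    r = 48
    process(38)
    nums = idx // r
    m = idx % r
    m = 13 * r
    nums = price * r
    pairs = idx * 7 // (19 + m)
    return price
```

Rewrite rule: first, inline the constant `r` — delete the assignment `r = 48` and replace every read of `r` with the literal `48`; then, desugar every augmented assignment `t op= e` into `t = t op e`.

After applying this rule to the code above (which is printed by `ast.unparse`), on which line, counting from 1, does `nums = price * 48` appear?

Transformed code:
def main(nums, idx, r):
    nums = nums + nums % idx
    process(38)
    nums = idx // 48
    m = idx % 48
    m = 13 * 48
    nums = price * 48
    pairs = idx * 7 // (19 + m)
    return price

7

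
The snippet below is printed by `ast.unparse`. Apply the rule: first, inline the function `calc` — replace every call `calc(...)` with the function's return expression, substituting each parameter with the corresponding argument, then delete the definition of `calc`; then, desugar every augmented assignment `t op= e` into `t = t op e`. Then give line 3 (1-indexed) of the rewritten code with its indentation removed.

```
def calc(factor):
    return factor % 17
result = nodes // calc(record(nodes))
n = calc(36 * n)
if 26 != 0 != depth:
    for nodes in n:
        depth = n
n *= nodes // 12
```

Transformed code:
result = nodes // (record(nodes) % 17)
n = 36 * n % 17
if 26 != 0 != depth:
    for nodes in n:
        depth = n
n = n * (nodes // 12)

if 26 != 0 != depth:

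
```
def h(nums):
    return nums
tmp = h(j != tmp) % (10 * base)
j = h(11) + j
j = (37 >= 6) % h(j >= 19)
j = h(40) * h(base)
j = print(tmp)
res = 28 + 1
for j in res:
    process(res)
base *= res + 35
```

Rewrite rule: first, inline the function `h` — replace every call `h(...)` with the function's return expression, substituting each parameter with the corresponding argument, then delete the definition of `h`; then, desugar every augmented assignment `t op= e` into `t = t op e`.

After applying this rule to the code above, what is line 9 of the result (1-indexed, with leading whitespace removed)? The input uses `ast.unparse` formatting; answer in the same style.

Transformed code:
tmp = (j != tmp) % (10 * base)
j = 11 + j
j = (37 >= 6) % (j >= 19)
j = 40 * base
j = print(tmp)
res = 28 + 1
for j in res:
    process(res)
base = base * (res + 35)

base = base * (res + 35)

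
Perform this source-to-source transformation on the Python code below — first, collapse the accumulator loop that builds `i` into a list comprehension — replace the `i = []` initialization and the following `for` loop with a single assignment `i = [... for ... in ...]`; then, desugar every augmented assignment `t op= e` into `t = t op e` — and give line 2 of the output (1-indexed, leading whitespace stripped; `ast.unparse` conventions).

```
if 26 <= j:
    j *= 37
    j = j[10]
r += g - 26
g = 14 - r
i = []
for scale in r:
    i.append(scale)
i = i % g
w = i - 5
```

j = j * 37

Transformed code:
if 26 <= j:
    j = j * 37
    j = j[10]
r = r + (g - 26)
g = 14 - r
i = [scale for scale in r]
i = i % g
w = i - 5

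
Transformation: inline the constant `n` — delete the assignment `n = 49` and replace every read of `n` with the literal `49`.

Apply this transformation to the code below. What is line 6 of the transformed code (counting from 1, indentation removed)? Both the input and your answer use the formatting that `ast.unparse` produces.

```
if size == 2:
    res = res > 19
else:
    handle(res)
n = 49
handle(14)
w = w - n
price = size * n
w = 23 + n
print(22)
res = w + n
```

Transformed code:
if size == 2:
    res = res > 19
else:
    handle(res)
handle(14)
w = w - 49
price = size * 49
w = 23 + 49
print(22)
res = w + 49

w = w - 49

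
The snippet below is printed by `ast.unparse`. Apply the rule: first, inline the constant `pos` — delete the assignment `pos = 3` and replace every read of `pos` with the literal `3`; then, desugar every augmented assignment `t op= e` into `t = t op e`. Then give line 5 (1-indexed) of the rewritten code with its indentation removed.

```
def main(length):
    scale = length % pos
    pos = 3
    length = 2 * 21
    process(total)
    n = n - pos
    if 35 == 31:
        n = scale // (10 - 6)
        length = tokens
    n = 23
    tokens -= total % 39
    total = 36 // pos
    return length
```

Transformed code:
def main(length):
    scale = length % 3
    length = 2 * 21
    process(total)
    n = n - 3
    if 35 == 31:
        n = scale // (10 - 6)
        length = tokens
    n = 23
    tokens = tokens - total % 39
    total = 36 // 3
    return length

n = n - 3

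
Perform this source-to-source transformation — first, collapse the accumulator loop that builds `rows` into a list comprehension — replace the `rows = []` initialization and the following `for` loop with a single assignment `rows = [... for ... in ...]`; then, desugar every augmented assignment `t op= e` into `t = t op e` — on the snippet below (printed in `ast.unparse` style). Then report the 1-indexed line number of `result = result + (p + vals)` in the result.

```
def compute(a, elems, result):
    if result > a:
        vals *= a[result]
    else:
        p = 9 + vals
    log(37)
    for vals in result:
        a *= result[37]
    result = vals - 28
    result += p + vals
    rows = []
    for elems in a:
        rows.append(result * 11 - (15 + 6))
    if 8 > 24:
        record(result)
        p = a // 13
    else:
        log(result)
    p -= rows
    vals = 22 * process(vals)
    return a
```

10

Transformed code:
def compute(a, elems, result):
    if result > a:
        vals = vals * a[result]
    else:
        p = 9 + vals
    log(37)
    for vals in result:
        a = a * result[37]
    result = vals - 28
    result = result + (p + vals)
    rows = [result * 11 - (15 + 6) for elems in a]
    if 8 > 24:
        record(result)
        p = a // 13
    else:
        log(result)
    p = p - rows
    vals = 22 * process(vals)
    return a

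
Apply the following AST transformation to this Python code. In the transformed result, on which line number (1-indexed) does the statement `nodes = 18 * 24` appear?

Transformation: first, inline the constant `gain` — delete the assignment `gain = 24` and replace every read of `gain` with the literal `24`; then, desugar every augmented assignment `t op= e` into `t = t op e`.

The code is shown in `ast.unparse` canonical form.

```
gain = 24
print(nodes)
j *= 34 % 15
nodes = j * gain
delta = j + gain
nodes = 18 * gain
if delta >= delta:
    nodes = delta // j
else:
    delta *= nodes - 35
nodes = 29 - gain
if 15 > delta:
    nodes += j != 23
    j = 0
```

Transformed code:
print(nodes)
j = j * (34 % 15)
nodes = j * 24
delta = j + 24
nodes = 18 * 24
if delta >= delta:
    nodes = delta // j
else:
    delta = delta * (nodes - 35)
nodes = 29 - 24
if 15 > delta:
    nodes = nodes + (j != 23)
    j = 0

5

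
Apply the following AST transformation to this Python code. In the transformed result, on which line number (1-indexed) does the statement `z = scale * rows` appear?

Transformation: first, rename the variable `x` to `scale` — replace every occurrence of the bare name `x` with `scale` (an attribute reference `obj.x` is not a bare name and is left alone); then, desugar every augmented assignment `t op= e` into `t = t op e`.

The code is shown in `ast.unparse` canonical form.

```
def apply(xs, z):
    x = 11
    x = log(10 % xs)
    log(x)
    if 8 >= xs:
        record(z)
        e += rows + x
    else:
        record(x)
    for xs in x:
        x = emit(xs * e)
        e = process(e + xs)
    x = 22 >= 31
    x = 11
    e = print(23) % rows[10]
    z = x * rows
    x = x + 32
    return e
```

16

Transformed code:
def apply(xs, z):
    scale = 11
    scale = log(10 % xs)
    log(scale)
    if 8 >= xs:
        record(z)
        e = e + (rows + scale)
    else:
        record(scale)
    for xs in scale:
        scale = emit(xs * e)
        e = process(e + xs)
    scale = 22 >= 31
    scale = 11
    e = print(23) % rows[10]
    z = scale * rows
    scale = scale + 32
    return e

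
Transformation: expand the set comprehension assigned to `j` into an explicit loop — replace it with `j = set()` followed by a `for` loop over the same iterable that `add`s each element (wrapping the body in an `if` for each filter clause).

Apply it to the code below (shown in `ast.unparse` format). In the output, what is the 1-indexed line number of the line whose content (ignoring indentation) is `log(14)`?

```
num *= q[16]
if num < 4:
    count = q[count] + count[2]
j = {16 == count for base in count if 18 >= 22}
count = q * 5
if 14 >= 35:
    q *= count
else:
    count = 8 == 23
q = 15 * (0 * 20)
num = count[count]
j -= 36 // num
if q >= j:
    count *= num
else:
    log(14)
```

19

Transformed code:
num *= q[16]
if num < 4:
    count = q[count] + count[2]
j = set()
for base in count:
    if 18 >= 22:
        j.add(16 == count)
count = q * 5
if 14 >= 35:
    q *= count
else:
    count = 8 == 23
q = 15 * (0 * 20)
num = count[count]
j -= 36 // num
if q >= j:
    count *= num
else:
    log(14)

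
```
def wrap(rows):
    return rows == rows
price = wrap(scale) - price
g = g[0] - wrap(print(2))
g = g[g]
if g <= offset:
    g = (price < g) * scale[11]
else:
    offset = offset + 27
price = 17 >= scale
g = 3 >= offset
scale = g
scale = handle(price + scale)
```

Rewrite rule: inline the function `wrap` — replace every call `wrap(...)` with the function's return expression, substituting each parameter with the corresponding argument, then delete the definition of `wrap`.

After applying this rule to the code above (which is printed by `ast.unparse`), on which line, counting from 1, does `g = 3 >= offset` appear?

9

Transformed code:
price = (scale == scale) - price
g = g[0] - (print(2) == print(2))
g = g[g]
if g <= offset:
    g = (price < g) * scale[11]
else:
    offset = offset + 27
price = 17 >= scale
g = 3 >= offset
scale = g
scale = handle(price + scale)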